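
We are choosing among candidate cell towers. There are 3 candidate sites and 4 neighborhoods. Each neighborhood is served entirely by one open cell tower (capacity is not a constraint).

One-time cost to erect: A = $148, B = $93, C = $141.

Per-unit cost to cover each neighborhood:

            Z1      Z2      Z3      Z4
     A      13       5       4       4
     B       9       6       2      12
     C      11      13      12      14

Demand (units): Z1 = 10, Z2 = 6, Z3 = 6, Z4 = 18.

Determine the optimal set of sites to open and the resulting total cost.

Open A only; minimum total cost 404.

For any fixed open set, each neighborhood goes to its cheapest open site; total = fixed + service.
{A}: Z1→A 13·10=130, Z2→A 5·6=30, Z3→A 4·6=24, Z4→A 4·18=72. Service 256; fixed 148; total 404.
{A, B}: Z1→B 9·10=90, Z2→A 5·6=30, Z3→B 2·6=12, Z4→A 4·18=72. Service 204; fixed 241; total 445.
{B}: service 354 + fixed 93 = 447
{A, B, C}: service 204 + fixed 382 = 586
No other subset beats 404.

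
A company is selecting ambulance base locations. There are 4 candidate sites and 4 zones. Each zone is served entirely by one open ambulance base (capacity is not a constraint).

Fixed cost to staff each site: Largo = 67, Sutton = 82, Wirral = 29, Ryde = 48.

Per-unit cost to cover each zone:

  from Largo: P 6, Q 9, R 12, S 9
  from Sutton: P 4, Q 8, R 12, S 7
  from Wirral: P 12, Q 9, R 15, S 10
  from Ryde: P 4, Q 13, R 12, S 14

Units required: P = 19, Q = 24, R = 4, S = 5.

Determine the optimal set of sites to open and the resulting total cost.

For any fixed open set, each zone goes to its cheapest open site; total = fixed + service.
{Sutton}: P→Sutton 4·19=76, Q→Sutton 8·24=192, R→Sutton 12·4=48, S→Sutton 7·5=35. Service 351; fixed 82; total 433.
{Sutton, Wirral}: service 351 + fixed 111 = 462
{Wirral, Ryde}: P→Ryde 4·19=76, Q→Wirral 9·24=216, R→Ryde 12·4=48, S→Wirral 10·5=50. Service 390; fixed 77; total 467.
{Largo, Sutton, Wirral, Ryde}: service 351 + fixed 226 = 577
No other subset beats 433.

Open Sutton only; minimum total cost 433.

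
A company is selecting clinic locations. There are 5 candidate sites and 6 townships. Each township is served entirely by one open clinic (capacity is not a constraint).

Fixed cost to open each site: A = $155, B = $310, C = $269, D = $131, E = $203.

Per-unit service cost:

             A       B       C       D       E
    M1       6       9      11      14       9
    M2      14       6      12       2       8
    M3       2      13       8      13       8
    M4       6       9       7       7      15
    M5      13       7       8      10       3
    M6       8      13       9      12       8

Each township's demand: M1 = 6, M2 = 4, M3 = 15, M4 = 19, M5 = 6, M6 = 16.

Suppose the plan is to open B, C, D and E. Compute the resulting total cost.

Total cost: 1374

Each township is assigned to its cheapest site among the open ones.
{B, C, D, E}: M1→B 9·6=54, M2→D 2·4=8, M3→C 8·15=120, M4→C 7·19=133, M5→E 3·6=18, M6→E 8·16=128. Service 461; fixed 913; total 1374.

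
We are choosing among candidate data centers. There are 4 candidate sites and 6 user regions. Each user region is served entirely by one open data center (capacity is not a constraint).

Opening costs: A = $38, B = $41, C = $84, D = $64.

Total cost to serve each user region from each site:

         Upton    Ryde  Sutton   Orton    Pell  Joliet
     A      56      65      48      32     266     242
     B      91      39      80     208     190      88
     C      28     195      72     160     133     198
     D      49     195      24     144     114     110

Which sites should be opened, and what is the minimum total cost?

Open A, B and D; minimum total cost 489.

For any fixed open set, each user region goes to its cheapest open site; total = fixed + service.
{A, B, D}: Upton→D 49, Ryde→B 39, Sutton→D 24, Orton→A 32, Pell→D 114, Joliet→B 88. Service 346; fixed 143; total 489.
{A, D}: Upton→D 49, Ryde→A 65, Sutton→D 24, Orton→A 32, Pell→D 114, Joliet→D 110. Service 394; fixed 102; total 496.
{A, B, C}: service 368 + fixed 163 = 531
{A, B, C, D}: Upton→C 28, Ryde→B 39, Sutton→D 24, Orton→A 32, Pell→D 114, Joliet→B 88. Service 325; fixed 227; total 552.
No other subset beats 489.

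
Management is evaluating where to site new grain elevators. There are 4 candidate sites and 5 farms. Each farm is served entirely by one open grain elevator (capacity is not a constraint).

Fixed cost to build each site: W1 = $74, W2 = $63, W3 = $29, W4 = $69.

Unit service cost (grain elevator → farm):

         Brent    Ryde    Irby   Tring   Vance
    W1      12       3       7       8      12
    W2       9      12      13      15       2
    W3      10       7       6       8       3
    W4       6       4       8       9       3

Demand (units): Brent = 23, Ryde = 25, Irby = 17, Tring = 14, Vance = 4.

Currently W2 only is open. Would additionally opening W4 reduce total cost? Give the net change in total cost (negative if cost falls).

Yes — net change −369 (cost falls by 369).

Current service cost with {W2}: 946.
Adding W4: each farm re-picks its cheapest; new service cost 508, saving 438.
Extra fixed cost: 69. Net change = 69 − 438 = -369.
(Totals: 1009 → 640.)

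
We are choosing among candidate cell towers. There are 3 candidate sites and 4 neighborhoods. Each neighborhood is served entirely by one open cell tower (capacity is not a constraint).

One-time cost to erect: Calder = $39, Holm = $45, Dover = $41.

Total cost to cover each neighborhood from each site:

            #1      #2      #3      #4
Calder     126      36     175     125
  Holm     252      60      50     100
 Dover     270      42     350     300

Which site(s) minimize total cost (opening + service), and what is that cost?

Open Calder and Holm; minimum total cost 396.

For any fixed open set, each neighborhood goes to its cheapest open site; total = fixed + service.
{Calder, Holm}: #1→Calder 126, #2→Calder 36, #3→Holm 50, #4→Holm 100. Service 312; fixed 84; total 396.
{Calder, Holm, Dover}: service 312 + fixed 125 = 437
{Calder}: service 462 + fixed 39 = 501
(All 7 nonempty subsets were checked; Calder and Holm is lowest.)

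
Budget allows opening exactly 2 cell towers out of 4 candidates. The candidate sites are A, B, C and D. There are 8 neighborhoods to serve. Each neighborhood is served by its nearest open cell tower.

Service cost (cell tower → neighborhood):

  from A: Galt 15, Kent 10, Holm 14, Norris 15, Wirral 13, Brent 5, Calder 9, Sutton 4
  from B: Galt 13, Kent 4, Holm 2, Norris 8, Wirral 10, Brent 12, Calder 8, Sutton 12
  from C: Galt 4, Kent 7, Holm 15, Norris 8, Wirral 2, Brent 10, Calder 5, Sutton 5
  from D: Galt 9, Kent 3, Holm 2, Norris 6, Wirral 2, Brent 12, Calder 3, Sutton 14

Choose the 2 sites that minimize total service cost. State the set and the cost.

Choose A and D; total service cost 34.

With exactly 2 open, each neighborhood uses its cheapest among the chosen.
{A, D}: Galt→D 9, Kent→D 3, Holm→D 2, Norris→D 6, Wirral→D 2, Brent→A 5, Calder→D 3, Sutton→A 4. Service cost 34.
{C, D}: service cost 35
{B, C}: service cost 40
Among all 6 size-2 choices, {A, D} is lowest.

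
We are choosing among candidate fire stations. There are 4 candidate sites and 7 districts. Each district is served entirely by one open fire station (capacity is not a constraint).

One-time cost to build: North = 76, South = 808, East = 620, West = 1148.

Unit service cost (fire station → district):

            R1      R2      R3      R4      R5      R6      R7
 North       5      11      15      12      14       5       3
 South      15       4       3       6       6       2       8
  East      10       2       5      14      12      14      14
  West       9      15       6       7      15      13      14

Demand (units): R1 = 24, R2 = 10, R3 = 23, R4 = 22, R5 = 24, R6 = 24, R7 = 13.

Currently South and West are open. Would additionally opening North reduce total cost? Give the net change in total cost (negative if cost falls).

Current service cost with {South, West}: 753.
Adding North: each district re-picks its cheapest; new service cost 592, saving 161.
Extra fixed cost: 76. Net change = 76 − 161 = -85.
(Totals: 2709 → 2624.)

Yes — net change −85 (cost falls by 85).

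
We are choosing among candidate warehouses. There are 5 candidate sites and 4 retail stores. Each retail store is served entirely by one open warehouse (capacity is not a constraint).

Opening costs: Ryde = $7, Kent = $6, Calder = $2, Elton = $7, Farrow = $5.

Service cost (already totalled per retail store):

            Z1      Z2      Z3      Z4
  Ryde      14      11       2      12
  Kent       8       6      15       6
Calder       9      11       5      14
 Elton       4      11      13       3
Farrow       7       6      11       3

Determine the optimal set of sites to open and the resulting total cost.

For any fixed open set, each retail store goes to its cheapest open site; total = fixed + service.
{Calder, Farrow}: Z1→Farrow 7, Z2→Farrow 6, Z3→Calder 5, Z4→Farrow 3. Service 21; fixed 7; total 28.
{Ryde, Farrow}: service 18 + fixed 12 = 30
{Ryde, Calder, Farrow}: service 18 + fixed 14 = 32
{Ryde, Kent, Calder, Elton, Farrow}: Z1→Elton 4, Z2→Kent 6, Z3→Ryde 2, Z4→Elton 3. Service 15; fixed 27; total 42.
No other subset beats 28.

Open Calder and Farrow; minimum total cost 28.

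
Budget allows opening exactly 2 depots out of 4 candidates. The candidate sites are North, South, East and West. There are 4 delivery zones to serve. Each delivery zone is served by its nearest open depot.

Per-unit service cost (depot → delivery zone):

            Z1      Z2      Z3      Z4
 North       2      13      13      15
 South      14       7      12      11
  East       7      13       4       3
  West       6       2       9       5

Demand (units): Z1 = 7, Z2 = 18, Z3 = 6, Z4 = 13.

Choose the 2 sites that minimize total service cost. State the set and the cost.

With exactly 2 open, each delivery zone uses its cheapest among the chosen.
{East, West}: Z1→West 6·7=42, Z2→West 2·18=36, Z3→East 4·6=24, Z4→East 3·13=39. Service cost 141.
{North, West}: service cost 169
{South, West}: service cost 197
Among all 6 size-2 choices, {East, West} is lowest.

Choose East and West; total service cost 141.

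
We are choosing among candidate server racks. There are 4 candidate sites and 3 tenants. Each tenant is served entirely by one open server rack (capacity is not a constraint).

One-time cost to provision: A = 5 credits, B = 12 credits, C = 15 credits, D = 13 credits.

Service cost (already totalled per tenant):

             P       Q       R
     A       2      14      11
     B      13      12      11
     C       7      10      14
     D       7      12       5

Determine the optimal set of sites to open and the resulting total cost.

For any fixed open set, each tenant goes to its cheapest open site; total = fixed + service.
{A}: P→A 2, Q→A 14, R→A 11. Service 27; fixed 5; total 32.
{A, D}: service 19 + fixed 18 = 37
{D}: service 24 + fixed 13 = 37
{A, B, C, D}: P→A 2, Q→C 10, R→D 5. Service 17; fixed 45; total 62.
No other subset beats 32.

Open A only; minimum total cost 32.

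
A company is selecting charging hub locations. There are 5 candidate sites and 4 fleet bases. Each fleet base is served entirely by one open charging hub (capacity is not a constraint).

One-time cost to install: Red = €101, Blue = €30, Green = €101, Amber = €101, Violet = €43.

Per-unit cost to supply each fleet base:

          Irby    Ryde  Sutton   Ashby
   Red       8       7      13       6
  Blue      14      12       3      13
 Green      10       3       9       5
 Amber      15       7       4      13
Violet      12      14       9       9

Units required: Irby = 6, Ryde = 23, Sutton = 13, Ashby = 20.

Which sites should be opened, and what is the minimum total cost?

For any fixed open set, each fleet base goes to its cheapest open site; total = fixed + service.
{Blue, Green}: Irby→Green 10·6=60, Ryde→Green 3·23=69, Sutton→Blue 3·13=39, Ashby→Green 5·20=100. Service 268; fixed 131; total 399.
{Blue, Green, Violet}: Irby→Green 10·6=60, Ryde→Green 3·23=69, Sutton→Blue 3·13=39, Ashby→Green 5·20=100. Service 268; fixed 174; total 442.
{Green}: service 346 + fixed 101 = 447
{Red, Blue, Green, Amber, Violet}: Irby→Red 8·6=48, Ryde→Green 3·23=69, Sutton→Blue 3·13=39, Ashby→Green 5·20=100. Service 256; fixed 376; total 632.
No other subset beats 399.

Open Blue and Green; minimum total cost 399.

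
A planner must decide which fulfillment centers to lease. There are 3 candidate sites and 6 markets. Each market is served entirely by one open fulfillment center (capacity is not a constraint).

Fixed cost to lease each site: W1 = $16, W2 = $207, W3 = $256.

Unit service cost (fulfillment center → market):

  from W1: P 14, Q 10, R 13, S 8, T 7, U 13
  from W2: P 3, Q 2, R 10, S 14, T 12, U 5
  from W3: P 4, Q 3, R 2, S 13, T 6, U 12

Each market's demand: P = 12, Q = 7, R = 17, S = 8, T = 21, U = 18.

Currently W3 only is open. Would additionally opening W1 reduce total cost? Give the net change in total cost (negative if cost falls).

Current service cost with {W3}: 549.
Adding W1: each market re-picks its cheapest; new service cost 509, saving 40.
Extra fixed cost: 16. Net change = 16 − 40 = -24.
(Totals: 805 → 781.)

Yes — net change −24 (cost falls by 24).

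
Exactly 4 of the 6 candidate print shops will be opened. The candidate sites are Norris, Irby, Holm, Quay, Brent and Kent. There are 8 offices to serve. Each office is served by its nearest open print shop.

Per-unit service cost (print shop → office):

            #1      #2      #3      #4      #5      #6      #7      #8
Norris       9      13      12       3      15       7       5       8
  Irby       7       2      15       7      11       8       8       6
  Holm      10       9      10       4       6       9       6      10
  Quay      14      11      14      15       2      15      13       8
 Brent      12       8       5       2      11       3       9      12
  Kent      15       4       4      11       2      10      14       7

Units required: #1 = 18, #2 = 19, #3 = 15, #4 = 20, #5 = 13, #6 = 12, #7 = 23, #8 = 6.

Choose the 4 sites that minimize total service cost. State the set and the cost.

With exactly 4 open, each office uses its cheapest among the chosen.
{Norris, Irby, Brent, Kent}: #1→Irby 7·18=126, #2→Irby 2·19=38, #3→Kent 4·15=60, #4→Brent 2·20=40, #5→Kent 2·13=26, #6→Brent 3·12=36, #7→Norris 5·23=115, #8→Irby 6·6=36. Service cost 477.
{Norris, Irby, Quay, Brent}: service cost 492
{Irby, Holm, Brent, Kent}: service cost 500
Among all 15 size-4 choices, {Norris, Irby, Brent, Kent} is lowest.

Choose Norris, Irby, Brent and Kent; total service cost 477.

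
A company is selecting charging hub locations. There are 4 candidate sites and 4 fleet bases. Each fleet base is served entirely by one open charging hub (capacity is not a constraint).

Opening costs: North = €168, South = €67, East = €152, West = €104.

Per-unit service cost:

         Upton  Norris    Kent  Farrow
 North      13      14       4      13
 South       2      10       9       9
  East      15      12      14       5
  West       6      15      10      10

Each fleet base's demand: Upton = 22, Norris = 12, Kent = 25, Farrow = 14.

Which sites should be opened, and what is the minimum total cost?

Open South only; minimum total cost 582.

For any fixed open set, each fleet base goes to its cheapest open site; total = fixed + service.
{South}: Upton→South 2·22=44, Norris→South 10·12=120, Kent→South 9·25=225, Farrow→South 9·14=126. Service 515; fixed 67; total 582.
{North, South}: service 390 + fixed 235 = 625
{South, East}: service 459 + fixed 219 = 678
{North, South, East, West}: service 334 + fixed 491 = 825
No other subset beats 582.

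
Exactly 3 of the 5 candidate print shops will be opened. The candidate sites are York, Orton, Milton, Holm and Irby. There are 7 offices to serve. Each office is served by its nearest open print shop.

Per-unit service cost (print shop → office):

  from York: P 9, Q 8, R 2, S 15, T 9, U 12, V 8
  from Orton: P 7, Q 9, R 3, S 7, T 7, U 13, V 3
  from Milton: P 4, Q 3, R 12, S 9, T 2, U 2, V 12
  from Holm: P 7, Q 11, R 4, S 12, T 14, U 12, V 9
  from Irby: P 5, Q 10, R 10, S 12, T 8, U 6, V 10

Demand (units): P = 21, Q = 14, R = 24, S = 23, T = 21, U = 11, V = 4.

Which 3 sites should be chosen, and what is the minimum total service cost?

With exactly 3 open, each office uses its cheapest among the chosen.
{York, Orton, Milton}: P→Milton 4·21=84, Q→Milton 3·14=42, R→York 2·24=48, S→Orton 7·23=161, T→Milton 2·21=42, U→Milton 2·11=22, V→Orton 3·4=12. Service cost 411.
{Orton, Milton, Holm}: service cost 435
{Orton, Milton, Irby}: service cost 435
Among all 10 size-3 choices, {York, Orton, Milton} is lowest.

Choose York, Orton and Milton; total service cost 411.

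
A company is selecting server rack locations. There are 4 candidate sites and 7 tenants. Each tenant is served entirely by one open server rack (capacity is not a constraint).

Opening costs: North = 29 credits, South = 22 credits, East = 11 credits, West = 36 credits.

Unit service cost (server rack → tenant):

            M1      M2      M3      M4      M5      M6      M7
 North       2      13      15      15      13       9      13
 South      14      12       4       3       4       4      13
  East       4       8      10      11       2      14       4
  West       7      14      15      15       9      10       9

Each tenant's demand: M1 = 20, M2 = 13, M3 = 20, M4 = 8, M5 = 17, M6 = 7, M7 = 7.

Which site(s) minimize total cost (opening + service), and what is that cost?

For any fixed open set, each tenant goes to its cheapest open site; total = fixed + service.
{North, South, East}: M1→North 2·20=40, M2→East 8·13=104, M3→South 4·20=80, M4→South 3·8=24, M5→East 2·17=34, M6→South 4·7=28, M7→East 4·7=28. Service 338; fixed 62; total 400.
{South, East}: service 378 + fixed 33 = 411
{North, South, East, West}: M1→North 2·20=40, M2→East 8·13=104, M3→South 4·20=80, M4→South 3·8=24, M5→East 2·17=34, M6→South 4·7=28, M7→East 4·7=28. Service 338; fixed 98; total 436.
{East}: service 632 + fixed 11 = 643
(All 15 nonempty subsets were checked; North, South and East is lowest.)

Open North, South and East; minimum total cost 400.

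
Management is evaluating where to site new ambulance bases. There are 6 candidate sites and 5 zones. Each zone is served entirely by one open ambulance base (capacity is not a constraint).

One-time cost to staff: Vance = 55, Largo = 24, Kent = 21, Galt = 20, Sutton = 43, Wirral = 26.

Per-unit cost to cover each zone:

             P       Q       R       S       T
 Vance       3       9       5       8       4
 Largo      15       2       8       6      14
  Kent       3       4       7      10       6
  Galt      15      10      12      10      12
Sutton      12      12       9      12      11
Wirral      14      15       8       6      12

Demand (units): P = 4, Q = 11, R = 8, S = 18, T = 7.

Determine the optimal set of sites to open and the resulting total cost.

For any fixed open set, each zone goes to its cheapest open site; total = fixed + service.
{Largo, Kent}: P→Kent 3·4=12, Q→Largo 2·11=22, R→Kent 7·8=56, S→Largo 6·18=108, T→Kent 6·7=42. Service 240; fixed 45; total 285.
{Vance, Largo}: service 210 + fixed 79 = 289
{Largo, Kent, Galt}: service 240 + fixed 65 = 305
{Vance, Largo, Kent, Galt, Sutton, Wirral}: P→Vance 3·4=12, Q→Largo 2·11=22, R→Vance 5·8=40, S→Largo 6·18=108, T→Vance 4·7=28. Service 210; fixed 189; total 399.
No other subset beats 285.

Open Largo and Kent; minimum total cost 285.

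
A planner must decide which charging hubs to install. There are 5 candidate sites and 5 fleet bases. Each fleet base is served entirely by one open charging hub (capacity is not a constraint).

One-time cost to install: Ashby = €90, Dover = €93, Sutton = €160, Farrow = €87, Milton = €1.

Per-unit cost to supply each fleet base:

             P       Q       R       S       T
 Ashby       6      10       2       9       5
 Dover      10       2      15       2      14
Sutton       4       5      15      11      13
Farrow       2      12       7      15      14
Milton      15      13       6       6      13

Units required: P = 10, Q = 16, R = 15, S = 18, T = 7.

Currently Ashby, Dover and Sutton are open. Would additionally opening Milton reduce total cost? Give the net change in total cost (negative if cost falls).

No — net change +1 (cost rises by 1).

Current service cost with {Ashby, Dover, Sutton}: 173.
Adding Milton: each fleet base re-picks its cheapest; new service cost 173, saving 0.
Extra fixed cost: 1. Net change = 1 − 0 = 1.
(Totals: 516 → 517.)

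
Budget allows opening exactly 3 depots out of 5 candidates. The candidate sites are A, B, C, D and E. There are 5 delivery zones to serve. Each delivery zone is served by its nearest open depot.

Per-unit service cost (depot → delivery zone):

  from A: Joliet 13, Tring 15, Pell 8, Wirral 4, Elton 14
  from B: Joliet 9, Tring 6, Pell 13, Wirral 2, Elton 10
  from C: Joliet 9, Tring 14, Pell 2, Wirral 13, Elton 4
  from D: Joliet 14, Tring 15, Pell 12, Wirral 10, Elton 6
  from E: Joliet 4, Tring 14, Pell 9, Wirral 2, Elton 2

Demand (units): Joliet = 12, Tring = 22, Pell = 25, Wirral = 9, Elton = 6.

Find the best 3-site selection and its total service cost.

Choose B, C and E; total service cost 260.

With exactly 3 open, each delivery zone uses its cheapest among the chosen.
{B, C, E}: Joliet→E 4·12=48, Tring→B 6·22=132, Pell→C 2·25=50, Wirral→B 2·9=18, Elton→E 2·6=12. Service cost 260.
{A, B, C}: service cost 332
{B, C, D}: service cost 332
Among all 10 size-3 choices, {B, C, E} is lowest.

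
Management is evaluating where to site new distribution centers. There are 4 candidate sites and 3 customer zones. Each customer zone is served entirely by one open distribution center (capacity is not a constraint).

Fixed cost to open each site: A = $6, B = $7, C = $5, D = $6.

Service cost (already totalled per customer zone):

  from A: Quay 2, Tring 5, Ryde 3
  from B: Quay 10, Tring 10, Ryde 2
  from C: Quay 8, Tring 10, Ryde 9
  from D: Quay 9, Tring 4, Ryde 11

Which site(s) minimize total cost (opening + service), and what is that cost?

For any fixed open set, each customer zone goes to its cheapest open site; total = fixed + service.
{A}: Quay→A 2, Tring→A 5, Ryde→A 3. Service 10; fixed 6; total 16.
{A, C}: service 10 + fixed 11 = 21
{A, D}: service 9 + fixed 12 = 21
{A, B, C, D}: Quay→A 2, Tring→D 4, Ryde→B 2. Service 8; fixed 24; total 32.
No other subset beats 16.

Open A only; minimum total cost 16.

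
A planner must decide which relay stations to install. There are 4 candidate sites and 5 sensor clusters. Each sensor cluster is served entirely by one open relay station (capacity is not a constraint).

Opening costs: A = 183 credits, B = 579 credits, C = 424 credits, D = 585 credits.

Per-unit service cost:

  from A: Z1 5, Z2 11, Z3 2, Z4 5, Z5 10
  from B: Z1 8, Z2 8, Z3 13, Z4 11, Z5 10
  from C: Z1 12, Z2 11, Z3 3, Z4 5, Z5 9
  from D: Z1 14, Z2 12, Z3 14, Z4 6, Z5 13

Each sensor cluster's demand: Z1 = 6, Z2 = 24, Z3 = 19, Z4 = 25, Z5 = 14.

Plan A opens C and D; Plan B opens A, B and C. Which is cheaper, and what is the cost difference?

Plan A: {C, D}: Z1→C 12·6=72, Z2→C 11·24=264, Z3→C 3·19=57, Z4→C 5·25=125, Z5→C 9·14=126. Service 644; fixed 1009; total 1653.
Plan B: {A, B, C}: Z1→A 5·6=30, Z2→B 8·24=192, Z3→A 2·19=38, Z4→A 5·25=125, Z5→C 9·14=126. Service 511; fixed 1186; total 1697.
Difference: |1653 − 1697| = 44.

Plan A is cheaper by 44.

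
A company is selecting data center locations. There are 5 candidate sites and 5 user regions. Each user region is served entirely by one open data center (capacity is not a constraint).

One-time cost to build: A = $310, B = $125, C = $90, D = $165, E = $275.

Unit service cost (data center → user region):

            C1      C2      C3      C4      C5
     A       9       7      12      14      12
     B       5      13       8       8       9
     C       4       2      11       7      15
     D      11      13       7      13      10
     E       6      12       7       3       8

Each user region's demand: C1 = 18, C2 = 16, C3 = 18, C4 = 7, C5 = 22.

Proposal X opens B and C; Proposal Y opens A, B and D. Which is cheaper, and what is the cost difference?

Proposal X is cheaper by 472.

Proposal X: {B, C}: C1→C 4·18=72, C2→C 2·16=32, C3→B 8·18=144, C4→C 7·7=49, C5→B 9·22=198. Service 495; fixed 215; total 710.
Proposal Y: {A, B, D}: C1→B 5·18=90, C2→A 7·16=112, C3→D 7·18=126, C4→B 8·7=56, C5→B 9·22=198. Service 582; fixed 600; total 1182.
Difference: |710 − 1182| = 472.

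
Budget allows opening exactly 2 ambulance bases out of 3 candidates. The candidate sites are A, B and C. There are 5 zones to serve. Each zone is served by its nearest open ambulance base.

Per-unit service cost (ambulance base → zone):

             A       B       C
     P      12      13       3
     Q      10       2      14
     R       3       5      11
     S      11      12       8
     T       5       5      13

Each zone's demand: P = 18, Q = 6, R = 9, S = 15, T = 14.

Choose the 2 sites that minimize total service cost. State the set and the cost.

With exactly 2 open, each zone uses its cheapest among the chosen.
{B, C}: P→C 3·18=54, Q→B 2·6=12, R→B 5·9=45, S→C 8·15=120, T→B 5·14=70. Service cost 301.
{A, C}: service cost 331
{A, B}: service cost 490
Among all 3 size-2 choices, {B, C} is lowest.

Choose B and C; total service cost 301.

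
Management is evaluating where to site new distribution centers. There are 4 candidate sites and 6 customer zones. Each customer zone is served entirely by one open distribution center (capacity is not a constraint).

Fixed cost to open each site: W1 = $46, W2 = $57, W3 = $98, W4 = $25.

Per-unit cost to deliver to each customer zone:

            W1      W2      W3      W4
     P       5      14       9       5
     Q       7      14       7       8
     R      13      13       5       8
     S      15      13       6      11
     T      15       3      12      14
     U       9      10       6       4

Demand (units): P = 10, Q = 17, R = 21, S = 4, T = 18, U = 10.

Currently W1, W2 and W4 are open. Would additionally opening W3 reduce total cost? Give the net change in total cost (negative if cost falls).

No — net change +15 (cost rises by 15).

Current service cost with {W1, W2, W4}: 475.
Adding W3: each customer zone re-picks its cheapest; new service cost 392, saving 83.
Extra fixed cost: 98. Net change = 98 − 83 = 15.
(Totals: 603 → 618.)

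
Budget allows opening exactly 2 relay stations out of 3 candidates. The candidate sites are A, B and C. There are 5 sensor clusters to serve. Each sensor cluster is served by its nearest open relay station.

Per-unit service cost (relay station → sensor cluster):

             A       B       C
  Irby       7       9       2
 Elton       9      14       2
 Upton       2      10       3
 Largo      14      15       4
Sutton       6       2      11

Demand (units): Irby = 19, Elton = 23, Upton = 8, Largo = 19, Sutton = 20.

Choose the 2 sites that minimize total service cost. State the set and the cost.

Choose B and C; total service cost 224.

With exactly 2 open, each sensor cluster uses its cheapest among the chosen.
{B, C}: Irby→C 2·19=38, Elton→C 2·23=46, Upton→C 3·8=24, Largo→C 4·19=76, Sutton→B 2·20=40. Service cost 224.
{A, C}: service cost 296
{A, B}: service cost 662
Among all 3 size-2 choices, {B, C} is lowest.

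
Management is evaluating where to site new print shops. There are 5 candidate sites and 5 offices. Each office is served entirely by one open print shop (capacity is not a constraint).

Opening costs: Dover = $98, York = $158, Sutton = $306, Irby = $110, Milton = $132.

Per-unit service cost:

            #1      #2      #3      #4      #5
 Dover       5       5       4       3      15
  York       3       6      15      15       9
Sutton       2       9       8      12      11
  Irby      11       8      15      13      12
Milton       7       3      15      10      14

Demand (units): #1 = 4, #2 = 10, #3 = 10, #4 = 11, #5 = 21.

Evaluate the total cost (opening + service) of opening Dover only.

Total cost: 556

Each office is assigned to its cheapest site among the open ones.
{Dover}: #1→Dover 5·4=20, #2→Dover 5·10=50, #3→Dover 4·10=40, #4→Dover 3·11=33, #5→Dover 15·21=315. Service 458; fixed 98; total 556.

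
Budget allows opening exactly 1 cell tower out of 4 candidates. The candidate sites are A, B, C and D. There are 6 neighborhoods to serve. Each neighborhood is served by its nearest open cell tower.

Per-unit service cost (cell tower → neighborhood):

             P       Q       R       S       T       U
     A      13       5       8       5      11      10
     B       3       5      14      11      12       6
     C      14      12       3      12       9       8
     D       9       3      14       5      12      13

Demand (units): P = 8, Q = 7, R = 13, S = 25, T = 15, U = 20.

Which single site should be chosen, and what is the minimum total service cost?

Choose A only; total service cost 733.

With exactly 1 open, each neighborhood uses its cheapest among the chosen.
{A}: P→A 13·8=104, Q→A 5·7=35, R→A 8·13=104, S→A 5·25=125, T→A 11·15=165, U→A 10·20=200. Service cost 733.
{B}: service cost 816
{C}: service cost 830
Among all 4 size-1 choices, {A} is lowest.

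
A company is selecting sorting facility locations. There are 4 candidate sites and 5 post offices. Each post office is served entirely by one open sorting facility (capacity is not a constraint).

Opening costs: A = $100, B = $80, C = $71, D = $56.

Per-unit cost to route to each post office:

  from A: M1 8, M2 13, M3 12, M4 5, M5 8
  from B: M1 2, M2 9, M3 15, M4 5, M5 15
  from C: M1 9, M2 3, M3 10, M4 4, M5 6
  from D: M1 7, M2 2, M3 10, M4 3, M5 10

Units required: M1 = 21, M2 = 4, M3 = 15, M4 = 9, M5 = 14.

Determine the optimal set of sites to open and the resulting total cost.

Open B and C; minimum total cost 475.

For any fixed open set, each post office goes to its cheapest open site; total = fixed + service.
{B, C}: M1→B 2·21=42, M2→C 3·4=12, M3→C 10·15=150, M4→C 4·9=36, M5→C 6·14=84. Service 324; fixed 151; total 475.
{B, D}: service 367 + fixed 136 = 503
{B, C, D}: service 311 + fixed 207 = 518
{A, B, C, D}: M1→B 2·21=42, M2→D 2·4=8, M3→C 10·15=150, M4→D 3·9=27, M5→C 6·14=84. Service 311; fixed 307; total 618.
No other subset beats 475.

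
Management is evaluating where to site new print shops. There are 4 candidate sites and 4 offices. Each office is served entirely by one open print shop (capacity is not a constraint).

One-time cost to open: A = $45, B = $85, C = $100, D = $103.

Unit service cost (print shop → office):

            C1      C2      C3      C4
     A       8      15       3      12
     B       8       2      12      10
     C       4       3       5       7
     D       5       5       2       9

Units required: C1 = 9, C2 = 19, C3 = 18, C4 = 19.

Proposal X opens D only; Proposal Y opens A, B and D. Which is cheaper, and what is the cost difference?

Proposal X: {D}: C1→D 5·9=45, C2→D 5·19=95, C3→D 2·18=36, C4→D 9·19=171. Service 347; fixed 103; total 450.
Proposal Y: {A, B, D}: C1→D 5·9=45, C2→B 2·19=38, C3→D 2·18=36, C4→D 9·19=171. Service 290; fixed 233; total 523.
Difference: |450 − 523| = 73.

Proposal X is cheaper by 73.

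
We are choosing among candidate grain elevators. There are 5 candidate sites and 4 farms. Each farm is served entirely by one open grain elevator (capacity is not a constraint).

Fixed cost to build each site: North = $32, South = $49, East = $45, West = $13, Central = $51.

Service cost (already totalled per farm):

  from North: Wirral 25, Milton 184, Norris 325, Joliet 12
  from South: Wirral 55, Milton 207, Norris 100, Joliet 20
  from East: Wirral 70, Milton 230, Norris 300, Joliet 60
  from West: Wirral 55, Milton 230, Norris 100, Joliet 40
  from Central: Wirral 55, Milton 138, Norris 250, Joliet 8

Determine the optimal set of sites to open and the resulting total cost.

For any fixed open set, each farm goes to its cheapest open site; total = fixed + service.
{West, Central}: Wirral→West 55, Milton→Central 138, Norris→West 100, Joliet→Central 8. Service 301; fixed 64; total 365.
{North, West}: Wirral→North 25, Milton→North 184, Norris→West 100, Joliet→North 12. Service 321; fixed 45; total 366.
{North, West, Central}: service 271 + fixed 96 = 367
{North, South, East, West, Central}: service 271 + fixed 190 = 461
No other subset beats 365.

Open West and Central; minimum total cost 365.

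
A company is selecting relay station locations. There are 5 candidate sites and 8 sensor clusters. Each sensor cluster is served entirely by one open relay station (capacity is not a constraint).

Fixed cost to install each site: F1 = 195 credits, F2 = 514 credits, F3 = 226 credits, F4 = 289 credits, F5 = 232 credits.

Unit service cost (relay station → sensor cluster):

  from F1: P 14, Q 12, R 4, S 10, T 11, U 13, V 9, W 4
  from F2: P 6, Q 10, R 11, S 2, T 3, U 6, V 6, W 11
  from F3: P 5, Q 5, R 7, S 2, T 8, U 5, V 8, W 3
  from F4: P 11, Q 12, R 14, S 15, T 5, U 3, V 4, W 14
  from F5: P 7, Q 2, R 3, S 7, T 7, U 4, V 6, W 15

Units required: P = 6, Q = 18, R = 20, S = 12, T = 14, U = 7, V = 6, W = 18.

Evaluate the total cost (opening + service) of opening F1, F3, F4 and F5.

Total cost: 1261

Each sensor cluster is assigned to its cheapest site among the open ones.
{F1, F3, F4, F5}: P→F3 5·6=30, Q→F5 2·18=36, R→F5 3·20=60, S→F3 2·12=24, T→F4 5·14=70, U→F4 3·7=21, V→F4 4·6=24, W→F3 3·18=54. Service 319; fixed 942; total 1261.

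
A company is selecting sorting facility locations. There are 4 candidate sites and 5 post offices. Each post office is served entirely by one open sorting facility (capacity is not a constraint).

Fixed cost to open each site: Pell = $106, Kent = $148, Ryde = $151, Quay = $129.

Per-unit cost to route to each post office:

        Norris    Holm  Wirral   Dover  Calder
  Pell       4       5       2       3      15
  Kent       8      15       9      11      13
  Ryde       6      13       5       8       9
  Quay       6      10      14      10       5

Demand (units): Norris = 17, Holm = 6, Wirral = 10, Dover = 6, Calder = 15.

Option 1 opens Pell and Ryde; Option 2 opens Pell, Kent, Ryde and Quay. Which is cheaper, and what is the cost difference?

Option 1: {Pell, Ryde}: Norris→Pell 4·17=68, Holm→Pell 5·6=30, Wirral→Pell 2·10=20, Dover→Pell 3·6=18, Calder→Ryde 9·15=135. Service 271; fixed 257; total 528.
Option 2: {Pell, Kent, Ryde, Quay}: Norris→Pell 4·17=68, Holm→Pell 5·6=30, Wirral→Pell 2·10=20, Dover→Pell 3·6=18, Calder→Quay 5·15=75. Service 211; fixed 534; total 745.
Difference: |528 − 745| = 217.

Option 1 is cheaper by 217.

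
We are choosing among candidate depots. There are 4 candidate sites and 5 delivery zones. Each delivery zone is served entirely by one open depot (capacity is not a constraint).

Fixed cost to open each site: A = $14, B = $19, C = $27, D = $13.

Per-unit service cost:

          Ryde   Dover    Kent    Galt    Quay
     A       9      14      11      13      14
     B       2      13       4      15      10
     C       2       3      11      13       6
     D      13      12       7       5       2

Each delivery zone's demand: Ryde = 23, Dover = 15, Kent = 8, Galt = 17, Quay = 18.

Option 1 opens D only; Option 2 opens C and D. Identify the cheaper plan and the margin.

Option 1: {D}: Ryde→D 13·23=299, Dover→D 12·15=180, Kent→D 7·8=56, Galt→D 5·17=85, Quay→D 2·18=36. Service 656; fixed 13; total 669.
Option 2: {C, D}: Ryde→C 2·23=46, Dover→C 3·15=45, Kent→D 7·8=56, Galt→D 5·17=85, Quay→D 2·18=36. Service 268; fixed 40; total 308.
Difference: |669 − 308| = 361.

Option 2 is cheaper by 361.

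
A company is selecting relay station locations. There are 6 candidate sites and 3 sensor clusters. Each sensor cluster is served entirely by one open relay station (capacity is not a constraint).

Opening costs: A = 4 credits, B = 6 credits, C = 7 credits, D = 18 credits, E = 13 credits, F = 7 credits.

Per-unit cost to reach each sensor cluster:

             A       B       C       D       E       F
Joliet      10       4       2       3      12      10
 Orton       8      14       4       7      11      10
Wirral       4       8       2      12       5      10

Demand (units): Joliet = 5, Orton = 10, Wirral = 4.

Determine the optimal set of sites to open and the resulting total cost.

Open C only; minimum total cost 65.

For any fixed open set, each sensor cluster goes to its cheapest open site; total = fixed + service.
{C}: Joliet→C 2·5=10, Orton→C 4·10=40, Wirral→C 2·4=8. Service 58; fixed 7; total 65.
{A, C}: Joliet→C 2·5=10, Orton→C 4·10=40, Wirral→C 2·4=8. Service 58; fixed 11; total 69.
{B, C}: service 58 + fixed 13 = 71
{A, B, C, D, E, F}: service 58 + fixed 55 = 113
No other subset beats 65.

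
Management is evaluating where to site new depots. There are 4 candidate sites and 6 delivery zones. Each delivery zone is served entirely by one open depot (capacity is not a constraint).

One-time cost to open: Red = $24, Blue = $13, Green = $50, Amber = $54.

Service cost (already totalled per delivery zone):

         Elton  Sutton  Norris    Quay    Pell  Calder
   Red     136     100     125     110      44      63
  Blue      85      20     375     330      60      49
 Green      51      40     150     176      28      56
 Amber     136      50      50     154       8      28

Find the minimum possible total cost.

For any fixed open set, each delivery zone goes to its cheapest open site; total = fixed + service.
{Red, Blue, Amber}: Elton→Blue 85, Sutton→Blue 20, Norris→Amber 50, Quay→Red 110, Pell→Amber 8, Calder→Amber 28. Service 301; fixed 91; total 392.
{Red, Blue, Green, Amber}: service 267 + fixed 141 = 408
{Blue, Amber}: Elton→Blue 85, Sutton→Blue 20, Norris→Amber 50, Quay→Amber 154, Pell→Amber 8, Calder→Amber 28. Service 345; fixed 67; total 412.
{Blue}: Elton→Blue 85, Sutton→Blue 20, Norris→Blue 375, Quay→Blue 330, Pell→Blue 60, Calder→Blue 49. Service 919; fixed 13; total 932.
No other subset beats 392.

Minimum total cost: 392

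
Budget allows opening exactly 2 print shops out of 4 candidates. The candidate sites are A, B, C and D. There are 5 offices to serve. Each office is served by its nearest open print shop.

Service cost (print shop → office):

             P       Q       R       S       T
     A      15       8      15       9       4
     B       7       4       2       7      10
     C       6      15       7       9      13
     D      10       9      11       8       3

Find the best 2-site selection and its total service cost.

With exactly 2 open, each office uses its cheapest among the chosen.
{B, D}: P→B 7, Q→B 4, R→B 2, S→B 7, T→D 3. Service cost 23.
{A, B}: service cost 24
{B, C}: service cost 29
Among all 6 size-2 choices, {B, D} is lowest.

Choose B and D; total service cost 23.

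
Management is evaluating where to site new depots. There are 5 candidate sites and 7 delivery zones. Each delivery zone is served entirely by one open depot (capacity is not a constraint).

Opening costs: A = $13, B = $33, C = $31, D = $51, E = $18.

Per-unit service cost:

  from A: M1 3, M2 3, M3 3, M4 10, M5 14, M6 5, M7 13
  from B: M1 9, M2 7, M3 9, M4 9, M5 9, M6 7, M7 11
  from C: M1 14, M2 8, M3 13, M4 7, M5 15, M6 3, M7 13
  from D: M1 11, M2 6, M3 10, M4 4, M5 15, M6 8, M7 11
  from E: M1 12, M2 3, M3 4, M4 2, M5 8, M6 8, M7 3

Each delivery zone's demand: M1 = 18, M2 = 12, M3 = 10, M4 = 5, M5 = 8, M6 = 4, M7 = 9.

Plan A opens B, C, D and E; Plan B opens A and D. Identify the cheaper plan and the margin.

Plan A: {B, C, D, E}: M1→B 9·18=162, M2→E 3·12=36, M3→E 4·10=40, M4→E 2·5=10, M5→E 8·8=64, M6→C 3·4=12, M7→E 3·9=27. Service 351; fixed 133; total 484.
Plan B: {A, D}: M1→A 3·18=54, M2→A 3·12=36, M3→A 3·10=30, M4→D 4·5=20, M5→A 14·8=112, M6→A 5·4=20, M7→D 11·9=99. Service 371; fixed 64; total 435.
Difference: |484 − 435| = 49.

Plan B is cheaper by 49.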